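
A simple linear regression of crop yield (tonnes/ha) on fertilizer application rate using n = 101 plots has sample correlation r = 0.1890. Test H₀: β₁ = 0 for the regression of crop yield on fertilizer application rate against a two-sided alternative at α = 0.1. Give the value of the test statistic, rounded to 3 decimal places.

t = r·√(n − 2)/√(1 − r²) = 0.1890·√99/√0.964279 = 1.915.
df = n − 2 = 99.
Two-sided p ≈ 0.0584, which is < 0.1, so reject H₀.
There is evidence of a linear association between fertilizer application rate and crop yield.

t = 1.915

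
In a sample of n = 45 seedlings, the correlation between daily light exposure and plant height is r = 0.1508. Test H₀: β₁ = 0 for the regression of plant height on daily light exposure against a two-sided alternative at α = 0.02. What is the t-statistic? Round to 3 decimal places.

t = 1.000

t = r·√(n − 2)/√(1 − r²) = 0.1508·√43/√0.977259 = 1.000.
df = n − 2 = 43.
Two-sided p ≈ 0.3228, which is ≥ 0.02, so fail to reject H₀.
The data do not give significant evidence of a linear association between daily light exposure and plant height.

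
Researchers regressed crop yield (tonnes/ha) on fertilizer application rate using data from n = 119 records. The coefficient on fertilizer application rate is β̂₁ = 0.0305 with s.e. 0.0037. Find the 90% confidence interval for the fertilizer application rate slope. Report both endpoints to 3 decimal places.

df = n − 2 = 119 − 2 = 117.
t* = t_{0.05, 117} = 1.657982.
Margin = t* × SE = 1.657982 × 0.0037 = 0.00613.
CI: 0.0305 ± 0.00613 → (0.024, 0.037).
With 90% confidence, each one-unit increase in fertilizer application rate is associated with a change of between 0.024 and 0.037 tonnes/ha in crop yield.

(0.024, 0.037)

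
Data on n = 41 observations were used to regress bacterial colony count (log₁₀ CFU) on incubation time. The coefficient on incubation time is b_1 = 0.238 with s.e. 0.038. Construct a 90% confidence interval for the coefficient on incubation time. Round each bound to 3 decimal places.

df = n − 2 = 41 − 2 = 39.
t* = t_{0.05, 39} = 1.684875.
Margin = t* × SE = 1.684875 × 0.038 = 0.06403.
CI: 0.238 ± 0.06403 → (0.174, 0.302).
With 90% confidence, each one-unit increase in incubation time is associated with a change of between 0.174 and 0.302 log₁₀ CFU in bacterial colony count.

(0.174, 0.302)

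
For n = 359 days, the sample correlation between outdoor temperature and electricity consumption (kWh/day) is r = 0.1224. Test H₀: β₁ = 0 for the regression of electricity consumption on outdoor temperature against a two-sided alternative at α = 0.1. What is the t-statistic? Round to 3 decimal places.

t = 2.330

t = r·√(n − 2)/√(1 − r²) = 0.1224·√357/√0.985018 = 2.330.
df = n − 2 = 357.
Two-sided p ≈ 0.0204, which is < 0.1, so reject H₀.
There is evidence of a linear association between outdoor temperature and electricity consumption.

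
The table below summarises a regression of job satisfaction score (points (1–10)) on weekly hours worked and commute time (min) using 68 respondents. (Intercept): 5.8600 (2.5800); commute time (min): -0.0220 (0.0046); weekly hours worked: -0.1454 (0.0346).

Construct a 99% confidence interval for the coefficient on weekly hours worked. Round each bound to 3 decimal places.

(-0.237, -0.054)

Read off: b = -0.1454, SE = 0.0346 for weekly hours worked.
df = n − k − 1 = 68 − 2 − 1 = 65.
t* = t_{0.005, 65} = 2.653604.
Margin = t* × SE = 2.653604 × 0.0346 = 0.09181.
CI: -0.1454 ± 0.09181 → (-0.237, -0.054).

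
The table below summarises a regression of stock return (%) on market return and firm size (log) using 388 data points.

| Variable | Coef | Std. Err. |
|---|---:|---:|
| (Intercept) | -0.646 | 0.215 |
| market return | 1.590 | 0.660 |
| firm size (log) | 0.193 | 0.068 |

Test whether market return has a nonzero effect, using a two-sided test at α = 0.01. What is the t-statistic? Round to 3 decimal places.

t = 2.409

Read off: b = 1.590, SE = 0.660 for market return.
H₀: β₁ = 0 vs H₁: β₁ ≠ 0.
t = 1.590 / 0.660 = 2.409.
df = n − k − 1 = 388 − 2 − 1 = 385.
Two-sided p ≈ 0.0165, which is ≥ 0.01, so fail to reject H₀.
The data do not give significant evidence of an association between market return and stock return, after adjusting for the other predictors.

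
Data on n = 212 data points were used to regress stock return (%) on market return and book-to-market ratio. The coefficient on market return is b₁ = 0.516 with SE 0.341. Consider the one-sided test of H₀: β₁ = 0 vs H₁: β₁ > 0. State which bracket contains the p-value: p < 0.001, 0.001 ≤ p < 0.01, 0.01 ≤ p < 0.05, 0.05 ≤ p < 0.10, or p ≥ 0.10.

t = 0.516 / 0.341 = 1.513.
df = n − k − 1 = 212 − 2 − 1 = 209.
One-sided p = P(T_{209} > t) ≈ 0.0659.
So 0.05 ≤ p < 0.10.

0.05 ≤ p < 0.10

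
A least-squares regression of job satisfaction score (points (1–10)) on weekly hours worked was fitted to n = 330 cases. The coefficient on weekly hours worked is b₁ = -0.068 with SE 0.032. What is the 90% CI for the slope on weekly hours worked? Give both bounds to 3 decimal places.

(-0.121, -0.015)

df = n − 2 = 330 − 2 = 328.
t* = t_{0.05, 328} = 1.649512.
Margin = t* × SE = 1.649512 × 0.032 = 0.05278.
CI: -0.068 ± 0.05278 → (-0.121, -0.015).
With 90% confidence, each one-unit increase in weekly hours worked is associated with a change of between -0.121 and -0.015 points (1–10) in job satisfaction score.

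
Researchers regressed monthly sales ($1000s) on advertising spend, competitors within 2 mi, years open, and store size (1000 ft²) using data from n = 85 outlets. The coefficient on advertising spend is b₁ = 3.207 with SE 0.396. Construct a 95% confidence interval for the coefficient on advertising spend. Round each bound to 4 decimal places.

df = n − k − 1 = 85 − 4 − 1 = 80.
t* = t_{0.025, 80} = 1.990063.
Margin = t* × SE = 1.990063 × 0.396 = 0.788065.
CI: 3.207 ± 0.788065 → (2.4189, 3.9951).
With 95% confidence, each one-unit increase in advertising spend is associated with a change of between 2.4189 and 3.9951 $1000s in monthly sales, holding the other predictors fixed.

(2.4189, 3.9951)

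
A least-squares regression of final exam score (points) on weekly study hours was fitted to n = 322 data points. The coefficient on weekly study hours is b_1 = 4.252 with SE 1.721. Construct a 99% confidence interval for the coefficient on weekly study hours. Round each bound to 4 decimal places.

(-0.2076, 8.7116)

df = n − 2 = 322 − 2 = 320.
t* = t_{0.005, 320} = 2.59128.
Margin = t* × SE = 2.59128 × 1.721 = 4.459593.
CI: 4.252 ± 4.459593 → (-0.2076, 8.7116).
With 99% confidence, each one-unit increase in weekly study hours is associated with a change of between -0.2076 and 8.7116 points in final exam score.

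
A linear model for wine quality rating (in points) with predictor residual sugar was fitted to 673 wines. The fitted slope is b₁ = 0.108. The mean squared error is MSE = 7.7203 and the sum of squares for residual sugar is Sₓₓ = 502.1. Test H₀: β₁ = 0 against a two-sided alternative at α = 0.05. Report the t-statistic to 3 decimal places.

SE(b₁) = √(MSE/Sₓₓ) = √(7.7203/502.1) = 0.124.
t = 0.108 / 0.124 = 0.871.
df = n − 2 = 671.
Two-sided p ≈ 0.3841, which is ≥ 0.05, so fail to reject H₀.
The data do not give significant evidence of an association between residual sugar and wine quality rating.

t = 0.871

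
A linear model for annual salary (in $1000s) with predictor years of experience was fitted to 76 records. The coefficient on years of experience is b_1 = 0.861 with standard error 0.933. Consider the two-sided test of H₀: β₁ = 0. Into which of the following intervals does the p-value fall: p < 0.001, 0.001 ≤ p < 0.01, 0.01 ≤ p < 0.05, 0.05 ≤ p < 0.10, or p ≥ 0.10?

t = 0.861 / 0.933 = 0.923.
df = n − 2 = 76 − 2 = 74.
Two-sided p = 2·P(T_{74} > |t|) ≈ 0.3591.
So p ≥ 0.10.

p ≥ 0.10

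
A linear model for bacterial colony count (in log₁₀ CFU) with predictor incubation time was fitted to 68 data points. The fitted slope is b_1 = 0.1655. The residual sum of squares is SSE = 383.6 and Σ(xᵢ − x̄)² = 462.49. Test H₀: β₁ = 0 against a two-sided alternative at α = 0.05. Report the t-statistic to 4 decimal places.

t = 1.4763

MSE = SSE/(n − 2) = 383.6/66 = 5.81212.
SE(b_1) = √(MSE/Sₓₓ) = √(5.81212/462.49) = 0.112103.
t = 0.1655 / 0.112103 = 1.4763.
df = n − 2 = 66.
Two-sided p ≈ 0.1446, which is ≥ 0.05, so fail to reject H₀.
The data do not give significant evidence of an association between incubation time and bacterial colony count.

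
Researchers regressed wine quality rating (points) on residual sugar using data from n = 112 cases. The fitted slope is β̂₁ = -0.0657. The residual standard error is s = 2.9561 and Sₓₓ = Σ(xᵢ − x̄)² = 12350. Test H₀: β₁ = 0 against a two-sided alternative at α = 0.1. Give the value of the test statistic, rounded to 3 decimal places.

SE(β̂₁) = s/√Sₓₓ = 2.9561/√12350 = 0.0266002.
t = -0.0657 / 0.0266002 = -2.470.
df = n − 2 = 110.
Two-sided p ≈ 0.0151, which is < 0.1, so reject H₀.
There is evidence that residual sugar is associated with wine quality rating.

t = -2.470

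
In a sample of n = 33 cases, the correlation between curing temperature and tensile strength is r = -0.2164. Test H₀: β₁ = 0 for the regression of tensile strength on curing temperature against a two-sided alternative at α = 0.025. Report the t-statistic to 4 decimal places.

t = r·√(n − 2)/√(1 − r²) = -0.2164·√31/√0.953171 = -1.2341.
df = n − 2 = 31.
Two-sided p ≈ 0.2264, which is ≥ 0.025, so fail to reject H₀.
The data do not give significant evidence of a linear association between curing temperature and tensile strength.

t = -1.2341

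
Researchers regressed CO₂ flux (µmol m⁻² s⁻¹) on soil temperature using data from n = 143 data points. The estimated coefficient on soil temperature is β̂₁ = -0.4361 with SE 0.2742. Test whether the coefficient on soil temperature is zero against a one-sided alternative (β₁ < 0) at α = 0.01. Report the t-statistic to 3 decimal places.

H₀: β₁ = 0 vs H₁: β₁ < 0.
t = (β̂₁ − β₁⁰)/SE = -0.4361 / 0.2742 = -1.590.
df = n − 2 = 143 − 2 = 141.
One-sided p ≈ 0.0570, which is ≥ 0.01, so fail to reject H₀.
The data do not give significant evidence that the true slope on soil temperature is negative.

t = -1.590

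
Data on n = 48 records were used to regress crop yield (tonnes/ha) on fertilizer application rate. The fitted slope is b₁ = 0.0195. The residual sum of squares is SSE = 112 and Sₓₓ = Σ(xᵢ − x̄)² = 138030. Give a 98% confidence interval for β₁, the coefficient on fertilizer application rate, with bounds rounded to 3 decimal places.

MSE = SSE/(n − 2) = 112/46 = 2.43478.
SE(b₁) = √(MSE/Sₓₓ) = √(2.43478/138030) = 0.00419994.
df = n − 2 = 46.
t* = t_{0.01, 46} = 2.410188.
Margin = t* × SE = 2.410188 × 0.00419994 = 0.01012.
CI: 0.0195 ± 0.01012 → (0.009, 0.030).
With 98% confidence, each one-unit increase in fertilizer application rate is associated with a change of between 0.009 and 0.030 tonnes/ha in crop yield.

(0.009, 0.030)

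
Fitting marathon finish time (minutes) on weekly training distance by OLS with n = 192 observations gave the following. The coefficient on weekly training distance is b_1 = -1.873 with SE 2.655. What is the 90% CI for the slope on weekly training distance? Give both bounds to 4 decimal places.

df = n − 2 = 192 − 2 = 190.
t* = t_{0.05, 190} = 1.652913.
Margin = t* × SE = 1.652913 × 2.655 = 4.388484.
CI: -1.873 ± 4.388484 → (-6.2615, 2.5155).
With 90% confidence, each one-unit increase in weekly training distance is associated with a change of between -6.2615 and 2.5155 minutes in marathon finish time.

(-6.2615, 2.5155)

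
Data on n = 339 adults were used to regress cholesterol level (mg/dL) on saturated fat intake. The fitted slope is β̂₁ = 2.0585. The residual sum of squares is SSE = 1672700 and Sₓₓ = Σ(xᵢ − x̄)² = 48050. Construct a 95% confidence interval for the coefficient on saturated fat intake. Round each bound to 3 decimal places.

MSE = SSE/(n − 2) = 1672700/337 = 4963.5.
SE(β̂₁) = √(MSE/Sₓₓ) = √(4963.5/48050) = 0.321401.
df = n − 2 = 337.
t* = t_{0.025, 337} = 1.967028.
Margin = t* × SE = 1.967028 × 0.321401 = 0.63221.
CI: 2.0585 ± 0.63221 → (1.426, 2.691).
With 95% confidence, each one-unit increase in saturated fat intake is associated with a change of between 1.426 and 2.691 mg/dL in cholesterol level.

(1.426, 2.691)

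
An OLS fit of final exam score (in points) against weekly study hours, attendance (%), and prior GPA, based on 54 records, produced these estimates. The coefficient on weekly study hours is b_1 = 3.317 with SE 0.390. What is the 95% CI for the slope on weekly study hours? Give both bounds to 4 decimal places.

(2.5337, 4.1003)

df = n − k − 1 = 54 − 3 − 1 = 50.
t* = t_{0.025, 50} = 2.008559.
Margin = t* × SE = 2.008559 × 0.390 = 0.783338.
CI: 3.317 ± 0.783338 → (2.5337, 4.1003).
With 95% confidence, each one-unit increase in weekly study hours is associated with a change of between 2.5337 and 4.1003 points in final exam score, holding the other predictors fixed.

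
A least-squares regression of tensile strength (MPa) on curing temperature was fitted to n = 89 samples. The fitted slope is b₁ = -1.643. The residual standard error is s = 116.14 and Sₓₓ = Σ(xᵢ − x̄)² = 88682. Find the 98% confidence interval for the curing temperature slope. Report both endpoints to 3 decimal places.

SE(b₁) = s/√Sₓₓ = 116.14/√88682 = 0.39.
df = n − 2 = 87.
t* = t_{0.01, 87} = 2.369977.
Margin = t* × SE = 2.369977 × 0.39 = 0.92429.
CI: -1.643 ± 0.92429 → (-2.567, -0.719).
With 98% confidence, each one-unit increase in curing temperature is associated with a change of between -2.567 and -0.719 MPa in tensile strength.

(-2.567, -0.719)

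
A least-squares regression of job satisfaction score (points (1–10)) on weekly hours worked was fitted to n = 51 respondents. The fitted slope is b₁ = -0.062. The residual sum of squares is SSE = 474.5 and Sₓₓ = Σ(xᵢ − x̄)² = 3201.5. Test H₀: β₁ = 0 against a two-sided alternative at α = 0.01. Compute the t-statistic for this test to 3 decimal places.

MSE = SSE/(n − 2) = 474.5/49 = 9.68367.
SE(b₁) = √(MSE/Sₓₓ) = √(9.68367/3201.5) = 0.0549975.
t = -0.062 / 0.0549975 = -1.127.
df = n − 2 = 49.
Two-sided p ≈ 0.2651, which is ≥ 0.01, so fail to reject H₀.
The data do not give significant evidence of an association between weekly hours worked and job satisfaction score.

t = -1.127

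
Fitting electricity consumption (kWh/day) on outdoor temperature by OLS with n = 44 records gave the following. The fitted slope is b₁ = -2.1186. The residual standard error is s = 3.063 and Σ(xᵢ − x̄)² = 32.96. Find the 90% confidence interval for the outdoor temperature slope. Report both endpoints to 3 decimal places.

SE(b₁) = s/√Sₓₓ = 3.063/√32.96 = 0.533523.
df = n − 2 = 42.
t* = t_{0.05, 42} = 1.681952.
Margin = t* × SE = 1.681952 × 0.533523 = 0.89736.
CI: -2.1186 ± 0.89736 → (-3.016, -1.221).
With 90% confidence, each one-unit increase in outdoor temperature is associated with a change of between -3.016 and -1.221 kWh/day in electricity consumption.

(-3.016, -1.221)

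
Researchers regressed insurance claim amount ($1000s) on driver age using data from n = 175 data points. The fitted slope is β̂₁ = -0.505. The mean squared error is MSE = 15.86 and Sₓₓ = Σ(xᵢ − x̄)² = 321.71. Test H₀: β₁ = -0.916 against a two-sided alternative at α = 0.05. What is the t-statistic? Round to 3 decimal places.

t = 1.851

SE(β̂₁) = √(MSE/Sₓₓ) = √(15.86/321.71) = 0.222034.
t = (-0.505 − (-0.916)) / 0.222034 = 1.851.
df = n − 2 = 173.
Two-sided p ≈ 0.0659, which is ≥ 0.05, so fail to reject H₀.
The data are consistent with a true slope of -0.916 $1000s per unit of driver age.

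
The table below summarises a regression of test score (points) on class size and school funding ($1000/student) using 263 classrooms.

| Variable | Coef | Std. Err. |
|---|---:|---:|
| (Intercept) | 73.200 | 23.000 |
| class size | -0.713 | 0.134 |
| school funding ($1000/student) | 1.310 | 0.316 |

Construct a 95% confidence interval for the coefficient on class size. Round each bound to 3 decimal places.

Read off: b = -0.713, SE = 0.134 for class size.
df = n − k − 1 = 263 − 2 − 1 = 260.
t* = t_{0.025, 260} = 1.96913.
Margin = t* × SE = 1.96913 × 0.134 = 0.26386.
CI: -0.713 ± 0.26386 → (-0.977, -0.449).

(-0.977, -0.449)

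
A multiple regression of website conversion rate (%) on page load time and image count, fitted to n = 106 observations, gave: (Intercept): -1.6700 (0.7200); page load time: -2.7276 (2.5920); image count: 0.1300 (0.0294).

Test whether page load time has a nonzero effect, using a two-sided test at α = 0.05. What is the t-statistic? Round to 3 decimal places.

Read off: b = -2.7276, SE = 2.5920 for page load time.
H₀: β₁ = 0 vs H₁: β₁ ≠ 0.
t = -2.7276 / 2.5920 = -1.052.
df = n − k − 1 = 106 − 2 − 1 = 103.
Two-sided p ≈ 0.2951, which is ≥ 0.05, so fail to reject H₀.
The data do not give significant evidence of an association between page load time and website conversion rate, after adjusting for the other predictors.

t = -1.052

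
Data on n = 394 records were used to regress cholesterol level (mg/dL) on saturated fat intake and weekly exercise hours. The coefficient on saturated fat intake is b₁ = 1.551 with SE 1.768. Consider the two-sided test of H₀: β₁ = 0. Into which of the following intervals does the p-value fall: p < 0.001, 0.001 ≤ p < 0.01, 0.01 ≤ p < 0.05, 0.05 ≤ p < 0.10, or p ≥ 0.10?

p ≥ 0.10

t = 1.551 / 1.768 = 0.877.
df = n − k − 1 = 394 − 2 − 1 = 391.
Two-sided p = 2·P(T_{391} > |t|) ≈ 0.3809.
So p ≥ 0.10.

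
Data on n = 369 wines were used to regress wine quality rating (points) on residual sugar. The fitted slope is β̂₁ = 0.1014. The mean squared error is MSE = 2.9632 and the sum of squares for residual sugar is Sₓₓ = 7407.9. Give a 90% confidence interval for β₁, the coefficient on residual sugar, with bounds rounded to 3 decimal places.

SE(β̂₁) = √(MSE/Sₓₓ) = √(2.9632/7407.9) = 0.0200001.
df = n − 2 = 367.
t* = t_{0.05, 367} = 1.649016.
Margin = t* × SE = 1.649016 × 0.0200001 = 0.03298.
CI: 0.1014 ± 0.03298 → (0.068, 0.134).
With 90% confidence, each one-unit increase in residual sugar is associated with a change of between 0.068 and 0.134 points in wine quality rating.

(0.068, 0.134)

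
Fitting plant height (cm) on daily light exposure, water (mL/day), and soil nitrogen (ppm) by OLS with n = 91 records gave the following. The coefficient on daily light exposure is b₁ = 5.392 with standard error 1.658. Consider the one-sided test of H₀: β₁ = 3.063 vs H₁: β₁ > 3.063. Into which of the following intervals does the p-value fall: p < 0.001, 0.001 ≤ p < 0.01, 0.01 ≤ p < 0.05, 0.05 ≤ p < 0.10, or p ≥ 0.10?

t = (5.392 − 3.063) / 1.658 = 1.405.
df = n − k − 1 = 91 − 3 − 1 = 87.
One-sided p = P(T_{87} > t) ≈ 0.0818.
So 0.05 ≤ p < 0.10.

0.05 ≤ p < 0.10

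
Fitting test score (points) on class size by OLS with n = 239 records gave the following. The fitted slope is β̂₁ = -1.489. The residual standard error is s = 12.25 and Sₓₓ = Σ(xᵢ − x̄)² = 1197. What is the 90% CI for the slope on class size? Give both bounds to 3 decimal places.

(-2.074, -0.904)

SE(β̂₁) = s/√Sₓₓ = 12.25/√1197 = 0.35407.
df = n − 2 = 237.
t* = t_{0.05, 237} = 1.651308.
Margin = t* × SE = 1.651308 × 0.35407 = 0.58468.
CI: -1.489 ± 0.58468 → (-2.074, -0.904).
With 90% confidence, each one-unit increase in class size is associated with a change of between -2.074 and -0.904 points in test score.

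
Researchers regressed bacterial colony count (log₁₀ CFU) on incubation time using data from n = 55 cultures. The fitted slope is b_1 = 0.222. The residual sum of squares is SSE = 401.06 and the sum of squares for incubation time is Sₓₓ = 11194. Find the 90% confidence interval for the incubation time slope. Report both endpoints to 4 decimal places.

(0.1785, 0.2655)

MSE = SSE/(n − 2) = 401.06/53 = 7.56717.
SE(b_1) = √(MSE/Sₓₓ) = √(7.56717/11194) = 0.026.
df = n − 2 = 53.
t* = t_{0.05, 53} = 1.674116.
Margin = t* × SE = 1.674116 × 0.026 = 0.043527.
CI: 0.222 ± 0.043527 → (0.1785, 0.2655).
With 90% confidence, each one-unit increase in incubation time is associated with a change of between 0.1785 and 0.2655 log₁₀ CFU in bacterial colony count.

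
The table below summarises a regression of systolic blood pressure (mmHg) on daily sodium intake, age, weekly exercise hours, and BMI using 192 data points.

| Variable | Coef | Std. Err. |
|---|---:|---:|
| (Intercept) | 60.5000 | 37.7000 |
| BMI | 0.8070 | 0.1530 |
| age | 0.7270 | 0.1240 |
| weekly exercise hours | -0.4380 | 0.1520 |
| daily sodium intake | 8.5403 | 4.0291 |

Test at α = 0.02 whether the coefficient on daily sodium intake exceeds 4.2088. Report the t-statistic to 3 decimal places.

t = 1.075

Read off: b = 8.5403, SE = 4.0291 for daily sodium intake.
H₀: β₁ = 4.2088 vs H₁: β₁ > 4.2088.
t = (8.5403 − 4.2088) / 4.0291 = 1.075.
df = n − k − 1 = 192 − 4 − 1 = 187.
One-sided p ≈ 0.1419, which is ≥ 0.02, so fail to reject H₀.
The data do not give significant evidence that the true slope on daily sodium intake exceeds 4.2088 mmHg per unit, holding the other predictors fixed.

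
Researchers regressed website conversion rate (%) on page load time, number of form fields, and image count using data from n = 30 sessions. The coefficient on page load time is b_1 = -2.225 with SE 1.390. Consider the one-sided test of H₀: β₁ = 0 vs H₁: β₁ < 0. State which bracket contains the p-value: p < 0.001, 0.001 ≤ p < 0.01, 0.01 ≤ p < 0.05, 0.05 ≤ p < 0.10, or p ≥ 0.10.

t = -2.225 / 1.390 = -1.601.
df = n − k − 1 = 30 − 3 − 1 = 26.
One-sided p = P(T_{26} < t) ≈ 0.0608.
So 0.05 ≤ p < 0.10.

0.05 ≤ p < 0.10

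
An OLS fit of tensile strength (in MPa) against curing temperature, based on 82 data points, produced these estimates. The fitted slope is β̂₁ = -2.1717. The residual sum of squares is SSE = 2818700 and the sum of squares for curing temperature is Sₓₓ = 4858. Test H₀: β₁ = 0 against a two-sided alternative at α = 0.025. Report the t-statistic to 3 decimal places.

MSE = SSE/(n − 2) = 2818700/80 = 35233.8.
SE(β̂₁) = √(MSE/Sₓₓ) = √(35233.8/4858) = 2.69309.
t = -2.1717 / 2.69309 = -0.806.
df = n − 2 = 80.
Two-sided p ≈ 0.4224, which is ≥ 0.025, so fail to reject H₀.
The data do not give significant evidence of an association between curing temperature and tensile strength.

t = -0.806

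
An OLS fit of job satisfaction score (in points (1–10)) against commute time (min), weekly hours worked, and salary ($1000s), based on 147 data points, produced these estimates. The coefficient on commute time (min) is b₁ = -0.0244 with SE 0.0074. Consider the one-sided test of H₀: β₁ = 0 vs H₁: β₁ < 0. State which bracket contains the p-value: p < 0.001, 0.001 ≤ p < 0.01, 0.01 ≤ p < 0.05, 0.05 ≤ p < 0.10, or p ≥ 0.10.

t = -0.0244 / 0.0074 = -3.297.
df = n − k − 1 = 147 − 3 − 1 = 143.
One-sided p = P(T_{143} < t) ≈ 0.0006.
So p < 0.001.

p < 0.001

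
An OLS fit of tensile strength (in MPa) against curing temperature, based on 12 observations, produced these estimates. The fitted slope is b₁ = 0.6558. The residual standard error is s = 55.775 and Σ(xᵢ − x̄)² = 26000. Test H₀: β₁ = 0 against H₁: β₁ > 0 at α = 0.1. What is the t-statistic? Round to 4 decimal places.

t = 1.8959

SE(b₁) = s/√Sₓₓ = 55.775/√26000 = 0.345902.
t = 0.6558 / 0.345902 = 1.8959.
df = n − 2 = 10.
One-sided p ≈ 0.0436, which is < 0.1, so reject H₀.
There is evidence that the true slope on curing temperature is positive.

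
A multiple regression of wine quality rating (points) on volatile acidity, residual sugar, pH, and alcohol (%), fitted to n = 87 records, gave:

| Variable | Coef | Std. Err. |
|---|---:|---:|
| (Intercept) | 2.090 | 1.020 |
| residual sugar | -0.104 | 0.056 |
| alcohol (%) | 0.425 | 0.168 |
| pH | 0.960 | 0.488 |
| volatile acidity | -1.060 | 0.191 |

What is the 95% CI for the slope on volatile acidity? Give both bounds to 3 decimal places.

(-1.440, -0.680)

Read off: b = -1.060, SE = 0.191 for volatile acidity.
df = n − k − 1 = 87 − 4 − 1 = 82.
t* = t_{0.025, 82} = 1.989319.
Margin = t* × SE = 1.989319 × 0.191 = 0.37996.
CI: -1.060 ± 0.37996 → (-1.440, -0.680).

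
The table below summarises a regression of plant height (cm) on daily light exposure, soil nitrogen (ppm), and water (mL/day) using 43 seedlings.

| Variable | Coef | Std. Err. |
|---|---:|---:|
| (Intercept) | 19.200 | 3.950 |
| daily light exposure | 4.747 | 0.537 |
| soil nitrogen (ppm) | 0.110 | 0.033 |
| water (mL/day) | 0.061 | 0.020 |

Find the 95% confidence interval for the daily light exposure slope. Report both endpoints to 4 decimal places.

(3.6608, 5.8332)

Read off: b = 4.747, SE = 0.537 for daily light exposure.
df = n − k − 1 = 43 − 3 − 1 = 39.
t* = t_{0.025, 39} = 2.022691.
Margin = t* × SE = 2.022691 × 0.537 = 1.086185.
CI: 4.747 ± 1.086185 → (3.6608, 5.8332).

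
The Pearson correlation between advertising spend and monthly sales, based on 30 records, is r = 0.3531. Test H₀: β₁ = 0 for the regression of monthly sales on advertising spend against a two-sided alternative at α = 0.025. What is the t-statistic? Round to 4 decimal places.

t = r·√(n − 2)/√(1 − r²) = 0.3531·√28/√0.87532 = 1.9971.
df = n − 2 = 28.
Two-sided p ≈ 0.0556, which is ≥ 0.025, so fail to reject H₀.
The data do not give significant evidence of a linear association between advertising spend and monthly sales.

t = 1.9971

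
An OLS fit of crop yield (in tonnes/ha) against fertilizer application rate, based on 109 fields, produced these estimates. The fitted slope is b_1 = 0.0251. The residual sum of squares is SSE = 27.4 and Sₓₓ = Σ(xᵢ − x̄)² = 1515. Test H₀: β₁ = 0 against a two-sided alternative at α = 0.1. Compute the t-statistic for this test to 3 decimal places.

MSE = SSE/(n − 2) = 27.4/107 = 0.256075.
SE(b_1) = √(MSE/Sₓₓ) = √(0.256075/1515) = 0.013001.
t = 0.0251 / 0.013001 = 1.931.
df = n − 2 = 107.
Two-sided p ≈ 0.0562, which is < 0.1, so reject H₀.
There is evidence that fertilizer application rate is associated with crop yield.

t = 1.931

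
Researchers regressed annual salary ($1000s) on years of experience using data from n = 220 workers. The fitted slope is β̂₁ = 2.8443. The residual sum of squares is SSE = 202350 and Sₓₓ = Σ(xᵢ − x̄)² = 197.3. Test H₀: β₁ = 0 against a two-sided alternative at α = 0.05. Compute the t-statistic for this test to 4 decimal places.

t = 1.3113

MSE = SSE/(n − 2) = 202350/218 = 928.211.
SE(β̂₁) = √(MSE/Sₓₓ) = √(928.211/197.3) = 2.169.
t = 2.8443 / 2.169 = 1.3113.
df = n − 2 = 218.
Two-sided p ≈ 0.1911, which is ≥ 0.05, so fail to reject H₀.
The data do not give significant evidence of an association between years of experience and annual salary.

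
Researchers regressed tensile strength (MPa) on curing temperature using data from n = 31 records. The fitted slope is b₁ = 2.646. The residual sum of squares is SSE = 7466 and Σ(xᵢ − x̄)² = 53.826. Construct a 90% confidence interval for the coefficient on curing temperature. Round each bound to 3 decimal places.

MSE = SSE/(n − 2) = 7466/29 = 257.448.
SE(b₁) = √(MSE/Sₓₓ) = √(257.448/53.826) = 2.187.
df = n − 2 = 29.
t* = t_{0.05, 29} = 1.699127.
Margin = t* × SE = 1.699127 × 2.187 = 3.71599.
CI: 2.646 ± 3.71599 → (-1.070, 6.362).
With 90% confidence, each one-unit increase in curing temperature is associated with a change of between -1.070 and 6.362 MPa in tensile strength.

(-1.070, 6.362)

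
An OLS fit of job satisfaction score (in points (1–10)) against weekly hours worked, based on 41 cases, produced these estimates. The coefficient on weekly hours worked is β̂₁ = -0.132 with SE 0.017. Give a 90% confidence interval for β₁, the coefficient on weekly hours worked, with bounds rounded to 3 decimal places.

df = n − 2 = 41 − 2 = 39.
t* = t_{0.05, 39} = 1.684875.
Margin = t* × SE = 1.684875 × 0.017 = 0.02864.
CI: -0.132 ± 0.02864 → (-0.161, -0.103).
With 90% confidence, each one-unit increase in weekly hours worked is associated with a change of between -0.161 and -0.103 points (1–10) in job satisfaction score.

(-0.161, -0.103)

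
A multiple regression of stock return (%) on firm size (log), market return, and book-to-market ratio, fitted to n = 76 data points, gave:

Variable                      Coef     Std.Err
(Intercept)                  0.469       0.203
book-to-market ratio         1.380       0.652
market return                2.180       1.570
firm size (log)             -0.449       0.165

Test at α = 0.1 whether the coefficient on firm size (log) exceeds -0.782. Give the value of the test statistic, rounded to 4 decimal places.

t = 2.0182

Read off: b = -0.449, SE = 0.165 for firm size (log).
H₀: β₁ = -0.782 vs H₁: β₁ > -0.782.
t = (-0.449 − (-0.782)) / 0.165 = 2.0182.
df = n − k − 1 = 76 − 3 − 1 = 72.
One-sided p ≈ 0.0236, which is < 0.1, so reject H₀.
There is evidence that the true slope on firm size (log) exceeds -0.782 % per unit, holding the other predictors fixed.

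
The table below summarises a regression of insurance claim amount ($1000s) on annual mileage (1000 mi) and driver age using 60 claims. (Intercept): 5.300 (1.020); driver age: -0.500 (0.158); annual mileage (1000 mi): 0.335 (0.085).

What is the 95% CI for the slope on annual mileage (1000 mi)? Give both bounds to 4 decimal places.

(0.1648, 0.5052)

Read off: b = 0.335, SE = 0.085 for annual mileage (1000 mi).
df = n − k − 1 = 60 − 2 − 1 = 57.
t* = t_{0.025, 57} = 2.002465.
Margin = t* × SE = 2.002465 × 0.085 = 0.170210.
CI: 0.335 ± 0.170210 → (0.1648, 0.5052).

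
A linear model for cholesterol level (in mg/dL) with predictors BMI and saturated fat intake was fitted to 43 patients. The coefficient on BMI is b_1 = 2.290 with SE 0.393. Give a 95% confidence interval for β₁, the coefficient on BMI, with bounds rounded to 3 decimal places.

df = n − k − 1 = 43 − 2 − 1 = 40.
t* = t_{0.025, 40} = 2.021075.
Margin = t* × SE = 2.021075 × 0.393 = 0.79428.
CI: 2.290 ± 0.79428 → (1.496, 3.084).
With 95% confidence, each one-unit increase in BMI is associated with a change of between 1.496 and 3.084 mg/dL in cholesterol level, holding the other predictors fixed.

(1.496, 3.084)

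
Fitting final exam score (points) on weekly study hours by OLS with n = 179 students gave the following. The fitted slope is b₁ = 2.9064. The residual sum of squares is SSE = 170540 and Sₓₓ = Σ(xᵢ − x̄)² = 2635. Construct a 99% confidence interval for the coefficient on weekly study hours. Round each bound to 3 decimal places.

MSE = SSE/(n − 2) = 170540/177 = 963.503.
SE(b₁) = √(MSE/Sₓₓ) = √(963.503/2635) = 0.604695.
df = n − 2 = 177.
t* = t_{0.005, 177} = 2.603891.
Margin = t* × SE = 2.603891 × 0.604695 = 1.57456.
CI: 2.9064 ± 1.57456 → (1.332, 4.481).
With 99% confidence, each one-unit increase in weekly study hours is associated with a change of between 1.332 and 4.481 points in final exam score.

(1.332, 4.481)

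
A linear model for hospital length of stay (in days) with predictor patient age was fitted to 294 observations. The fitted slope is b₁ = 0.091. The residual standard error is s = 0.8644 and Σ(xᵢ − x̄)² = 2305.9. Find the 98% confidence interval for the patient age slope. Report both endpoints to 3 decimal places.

SE(b₁) = s/√Sₓₓ = 0.8644/√2305.9 = 0.0180009.
df = n − 2 = 292.
t* = t_{0.01, 292} = 2.339186.
Margin = t* × SE = 2.339186 × 0.0180009 = 0.04211.
CI: 0.091 ± 0.04211 → (0.049, 0.133).
With 98% confidence, each one-unit increase in patient age is associated with a change of between 0.049 and 0.133 days in hospital length of stay.

(0.049, 0.133)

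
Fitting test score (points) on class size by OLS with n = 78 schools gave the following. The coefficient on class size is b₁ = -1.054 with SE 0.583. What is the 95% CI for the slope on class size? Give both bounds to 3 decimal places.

(-2.215, 0.107)

df = n − 2 = 78 − 2 = 76.
t* = t_{0.025, 76} = 1.991673.
Margin = t* × SE = 1.991673 × 0.583 = 1.16115.
CI: -1.054 ± 1.16115 → (-2.215, 0.107).
With 95% confidence, each one-unit increase in class size is associated with a change of between -2.215 and 0.107 points in test score.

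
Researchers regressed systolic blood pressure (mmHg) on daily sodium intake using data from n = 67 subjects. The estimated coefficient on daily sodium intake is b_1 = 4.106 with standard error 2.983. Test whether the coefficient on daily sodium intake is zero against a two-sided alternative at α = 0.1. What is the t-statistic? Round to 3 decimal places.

H₀: β₁ = 0 vs H₁: β₁ ≠ 0.
t = (b_1 − β₁⁰)/SE = 4.106 / 2.983 = 1.376.
df = n − 2 = 67 − 2 = 65.
Two-sided p ≈ 0.1734, which is ≥ 0.1, so fail to reject H₀.
The data do not give significant evidence of an association between daily sodium intake and systolic blood pressure.

t = 1.376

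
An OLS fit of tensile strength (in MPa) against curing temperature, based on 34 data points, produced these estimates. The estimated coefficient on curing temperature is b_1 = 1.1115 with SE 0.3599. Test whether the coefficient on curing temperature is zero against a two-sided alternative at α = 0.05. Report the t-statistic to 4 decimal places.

t = 3.0884

H₀: β₁ = 0 vs H₁: β₁ ≠ 0.
t = (b_1 − β₁⁰)/SE = 1.1115 / 0.3599 = 3.0884.
df = n − 2 = 34 − 2 = 32.
Two-sided p ≈ 0.0041, which is < 0.05, so reject H₀.
There is evidence that curing temperature is associated with tensile strength.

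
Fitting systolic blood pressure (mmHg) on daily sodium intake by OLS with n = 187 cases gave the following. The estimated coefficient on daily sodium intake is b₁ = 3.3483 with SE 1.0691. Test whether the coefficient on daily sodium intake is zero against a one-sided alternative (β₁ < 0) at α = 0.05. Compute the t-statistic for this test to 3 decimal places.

t = 3.132

H₀: β₁ = 0 vs H₁: β₁ < 0.
t = (b₁ − β₁⁰)/SE = 3.3483 / 1.0691 = 3.132.
df = n − 2 = 187 − 2 = 185.
One-sided p ≈ 0.9990, which is ≥ 0.05, so fail to reject H₀.
The data do not give significant evidence that the true slope on daily sodium intake is negative.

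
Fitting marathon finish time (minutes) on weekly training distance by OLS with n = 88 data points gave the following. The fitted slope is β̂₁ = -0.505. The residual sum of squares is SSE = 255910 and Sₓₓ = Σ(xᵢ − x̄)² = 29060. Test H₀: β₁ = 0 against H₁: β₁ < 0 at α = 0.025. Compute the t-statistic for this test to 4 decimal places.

MSE = SSE/(n − 2) = 255910/86 = 2975.7.
SE(β̂₁) = √(MSE/Sₓₓ) = √(2975.7/29060) = 0.319998.
t = -0.505 / 0.319998 = -1.5781.
df = n − 2 = 86.
One-sided p ≈ 0.0591, which is ≥ 0.025, so fail to reject H₀.
The data do not give significant evidence that the true slope on weekly training distance is negative.

t = -1.5781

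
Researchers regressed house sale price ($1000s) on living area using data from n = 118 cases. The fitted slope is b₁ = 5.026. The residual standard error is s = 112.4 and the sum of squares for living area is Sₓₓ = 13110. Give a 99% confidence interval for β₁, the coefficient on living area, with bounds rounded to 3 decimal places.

(2.455, 7.597)

SE(b₁) = s/√Sₓₓ = 112.4/√13110 = 0.981669.
df = n − 2 = 116.
t* = t_{0.005, 116} = 2.618878.
Margin = t* × SE = 2.618878 × 0.981669 = 2.57087.
CI: 5.026 ± 2.57087 → (2.455, 7.597).
With 99% confidence, each one-unit increase in living area is associated with a change of between 2.455 and 7.597 $1000s in house sale price.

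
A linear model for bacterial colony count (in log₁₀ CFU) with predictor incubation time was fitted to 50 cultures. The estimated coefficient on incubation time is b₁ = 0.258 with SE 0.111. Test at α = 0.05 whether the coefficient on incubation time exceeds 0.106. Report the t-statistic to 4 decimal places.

t = 1.3694

H₀: β₁ = 0.106 vs H₁: β₁ > 0.106.
t = (b₁ − β₁⁰)/SE = (0.258 − 0.106) / 0.111 = 1.3694.
df = n − 2 = 50 − 2 = 48.
One-sided p ≈ 0.0886, which is ≥ 0.05, so fail to reject H₀.
The data do not give significant evidence that the true slope on incubation time exceeds 0.106 log₁₀ CFU per unit.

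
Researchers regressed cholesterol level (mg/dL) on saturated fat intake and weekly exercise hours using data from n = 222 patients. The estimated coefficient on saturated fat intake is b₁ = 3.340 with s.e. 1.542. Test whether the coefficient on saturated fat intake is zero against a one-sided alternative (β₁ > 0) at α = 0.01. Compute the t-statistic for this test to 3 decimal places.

H₀: β₁ = 0 vs H₁: β₁ > 0.
t = (b₁ − β₁⁰)/SE = 3.340 / 1.542 = 2.166.
df = n − k − 1 = 222 − 2 − 1 = 219.
One-sided p ≈ 0.0157, which is ≥ 0.01, so fail to reject H₀.
The data do not give significant evidence that the true slope on saturated fat intake is positive, holding the other predictors fixed.

t = 2.166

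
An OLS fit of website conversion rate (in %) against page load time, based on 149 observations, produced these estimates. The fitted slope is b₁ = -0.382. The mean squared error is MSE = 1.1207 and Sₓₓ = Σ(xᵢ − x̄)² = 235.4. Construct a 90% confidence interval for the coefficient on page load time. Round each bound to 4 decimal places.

SE(b₁) = √(MSE/Sₓₓ) = √(1.1207/235.4) = 0.0689988.
df = n − 2 = 147.
t* = t_{0.05, 147} = 1.655285.
Margin = t* × SE = 1.655285 × 0.0689988 = 0.114213.
CI: -0.382 ± 0.114213 → (-0.4962, -0.2678).
With 90% confidence, each one-unit increase in page load time is associated with a change of between -0.4962 and -0.2678 % in website conversion rate.

(-0.4962, -0.2678)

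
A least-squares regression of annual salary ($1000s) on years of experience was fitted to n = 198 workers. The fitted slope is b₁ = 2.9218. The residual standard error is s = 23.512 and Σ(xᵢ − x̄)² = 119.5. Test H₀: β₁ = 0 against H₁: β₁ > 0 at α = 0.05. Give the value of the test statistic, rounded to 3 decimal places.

t = 1.358

SE(b₁) = s/√Sₓₓ = 23.512/√119.5 = 2.15083.
t = 2.9218 / 2.15083 = 1.358.
df = n − 2 = 196.
One-sided p ≈ 0.0879, which is ≥ 0.05, so fail to reject H₀.
The data do not give significant evidence that the true slope on years of experience is positive.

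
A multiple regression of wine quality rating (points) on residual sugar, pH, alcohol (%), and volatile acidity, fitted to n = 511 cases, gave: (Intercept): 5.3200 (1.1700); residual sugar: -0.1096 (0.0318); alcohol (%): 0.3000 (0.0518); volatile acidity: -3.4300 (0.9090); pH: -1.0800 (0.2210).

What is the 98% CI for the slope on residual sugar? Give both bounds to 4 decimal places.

(-0.1838, -0.0354)

Read off: b = -0.1096, SE = 0.0318 for residual sugar.
df = n − k − 1 = 511 − 4 − 1 = 506.
t* = t_{0.01, 506} = 2.33374.
Margin = t* × SE = 2.33374 × 0.0318 = 0.074213.
CI: -0.1096 ± 0.074213 → (-0.1838, -0.0354).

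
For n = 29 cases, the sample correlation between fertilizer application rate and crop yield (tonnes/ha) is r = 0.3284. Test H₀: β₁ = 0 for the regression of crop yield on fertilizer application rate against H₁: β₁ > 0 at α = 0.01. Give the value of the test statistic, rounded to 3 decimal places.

t = r·√(n − 2)/√(1 − r²) = 0.3284·√27/√0.892153 = 1.807.
df = n − 2 = 27.
One-sided p ≈ 0.0410, which is ≥ 0.01, so fail to reject H₀.
The data do not give significant evidence of a linear association between fertilizer application rate and crop yield.

t = 1.807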